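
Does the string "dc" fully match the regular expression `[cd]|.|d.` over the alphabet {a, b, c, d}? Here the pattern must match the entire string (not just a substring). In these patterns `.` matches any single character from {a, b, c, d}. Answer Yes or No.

Yes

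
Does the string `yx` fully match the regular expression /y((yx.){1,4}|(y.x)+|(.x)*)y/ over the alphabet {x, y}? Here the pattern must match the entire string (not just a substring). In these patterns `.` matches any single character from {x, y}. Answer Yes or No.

Every match must end with `y`, but `yx` does not.

No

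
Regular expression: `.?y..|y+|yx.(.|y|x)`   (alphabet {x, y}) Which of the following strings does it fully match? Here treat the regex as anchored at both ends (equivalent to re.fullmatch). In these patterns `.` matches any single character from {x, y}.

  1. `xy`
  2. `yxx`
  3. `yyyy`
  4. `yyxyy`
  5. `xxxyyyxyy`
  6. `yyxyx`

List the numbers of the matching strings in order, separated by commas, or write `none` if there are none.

1 → no match
2 → match
3 → match
4 → no match
5 → no match
6 → no match

2, 3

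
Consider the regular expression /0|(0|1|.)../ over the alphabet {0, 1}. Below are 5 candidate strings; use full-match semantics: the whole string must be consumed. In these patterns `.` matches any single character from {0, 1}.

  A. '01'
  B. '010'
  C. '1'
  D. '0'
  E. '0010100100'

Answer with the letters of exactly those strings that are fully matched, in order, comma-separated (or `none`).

B, D

A → no match
B → match
C → no match
D → match
E → no match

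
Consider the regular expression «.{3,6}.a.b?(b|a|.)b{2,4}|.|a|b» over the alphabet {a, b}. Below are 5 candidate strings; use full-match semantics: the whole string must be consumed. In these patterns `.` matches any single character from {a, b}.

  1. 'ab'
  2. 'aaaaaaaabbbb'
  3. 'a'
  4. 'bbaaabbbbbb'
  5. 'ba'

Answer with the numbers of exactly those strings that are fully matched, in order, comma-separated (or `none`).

1 → no match
2 → match
3 → match
4 → match
5 → no match

2, 3, 4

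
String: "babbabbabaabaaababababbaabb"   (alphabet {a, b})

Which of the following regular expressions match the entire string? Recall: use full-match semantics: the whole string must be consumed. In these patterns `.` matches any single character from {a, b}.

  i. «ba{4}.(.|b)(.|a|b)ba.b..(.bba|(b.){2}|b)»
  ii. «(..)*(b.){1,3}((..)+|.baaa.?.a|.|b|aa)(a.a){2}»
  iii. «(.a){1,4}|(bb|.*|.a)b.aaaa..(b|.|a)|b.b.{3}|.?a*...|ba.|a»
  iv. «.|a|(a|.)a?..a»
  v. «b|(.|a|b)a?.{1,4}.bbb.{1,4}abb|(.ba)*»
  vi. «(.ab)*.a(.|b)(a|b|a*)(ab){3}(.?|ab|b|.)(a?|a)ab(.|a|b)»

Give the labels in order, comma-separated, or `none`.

vi

i → no match
ii → no match — must end with "a"
iii → no match
iv → no match
v → no match
vi → match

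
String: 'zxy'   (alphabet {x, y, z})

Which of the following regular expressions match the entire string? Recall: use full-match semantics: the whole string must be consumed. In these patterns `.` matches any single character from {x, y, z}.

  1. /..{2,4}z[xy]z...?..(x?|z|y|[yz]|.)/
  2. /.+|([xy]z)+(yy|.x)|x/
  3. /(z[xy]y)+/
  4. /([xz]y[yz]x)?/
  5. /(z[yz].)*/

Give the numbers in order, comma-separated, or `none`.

1 → no match
2 → match
3 → match
4 → no match
5 → no match

2, 3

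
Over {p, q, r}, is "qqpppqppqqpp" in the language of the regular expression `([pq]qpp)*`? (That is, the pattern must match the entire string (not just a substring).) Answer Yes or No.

Yes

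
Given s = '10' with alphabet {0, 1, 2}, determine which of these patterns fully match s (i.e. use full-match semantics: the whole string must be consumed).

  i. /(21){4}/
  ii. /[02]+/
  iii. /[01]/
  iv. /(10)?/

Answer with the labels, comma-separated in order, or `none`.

iv

i → no match — must start with '21'
ii → no match
iii → no match
iv → match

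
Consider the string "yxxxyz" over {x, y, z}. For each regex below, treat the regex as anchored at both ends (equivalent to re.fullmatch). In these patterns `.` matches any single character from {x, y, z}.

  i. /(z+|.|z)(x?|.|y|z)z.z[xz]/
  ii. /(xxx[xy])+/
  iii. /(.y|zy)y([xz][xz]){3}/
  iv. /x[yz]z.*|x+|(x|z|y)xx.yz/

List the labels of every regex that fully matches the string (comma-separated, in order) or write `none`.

i → no match
ii → no match — must start with "xxx"
iii → no match
iv → match

iv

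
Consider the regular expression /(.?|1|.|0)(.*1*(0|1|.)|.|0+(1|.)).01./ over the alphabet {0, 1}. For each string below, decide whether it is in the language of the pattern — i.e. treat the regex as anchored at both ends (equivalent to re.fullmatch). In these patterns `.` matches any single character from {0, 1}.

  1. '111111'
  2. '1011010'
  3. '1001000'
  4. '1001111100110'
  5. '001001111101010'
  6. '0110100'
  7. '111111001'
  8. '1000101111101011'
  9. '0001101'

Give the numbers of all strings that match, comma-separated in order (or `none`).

1. '111111' → no match
2. '1011010' → match
3. '1001000' → no match
4 → no match
5 → match
6. '0110100' → no match
7. '111111001' → no match
8 → match
9. '0001101' → no match

2, 5, 8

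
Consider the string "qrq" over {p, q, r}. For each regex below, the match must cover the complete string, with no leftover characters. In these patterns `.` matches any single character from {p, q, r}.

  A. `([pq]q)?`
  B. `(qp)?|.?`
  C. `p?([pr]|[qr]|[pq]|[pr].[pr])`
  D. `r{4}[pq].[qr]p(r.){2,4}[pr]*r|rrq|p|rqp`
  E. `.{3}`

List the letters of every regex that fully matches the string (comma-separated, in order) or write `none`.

A → no match
B → no match
C → no match
D → no match
E → match

E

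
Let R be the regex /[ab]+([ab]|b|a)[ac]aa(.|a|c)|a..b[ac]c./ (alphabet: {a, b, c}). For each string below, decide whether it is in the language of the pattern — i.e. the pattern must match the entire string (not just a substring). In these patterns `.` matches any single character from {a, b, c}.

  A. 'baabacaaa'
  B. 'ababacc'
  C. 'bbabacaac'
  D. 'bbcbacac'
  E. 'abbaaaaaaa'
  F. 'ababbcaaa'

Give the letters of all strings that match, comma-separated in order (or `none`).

A, B, C, E, F

A → match
B → match
C → match
D → no match
E → match
F → match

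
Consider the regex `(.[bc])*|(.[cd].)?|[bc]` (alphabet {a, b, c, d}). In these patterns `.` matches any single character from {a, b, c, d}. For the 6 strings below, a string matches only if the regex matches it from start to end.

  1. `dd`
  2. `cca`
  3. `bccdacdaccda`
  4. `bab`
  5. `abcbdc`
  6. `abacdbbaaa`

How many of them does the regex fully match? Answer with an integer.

2

1 → no match
2 → match
3 → no match
4 → no match
5 → match
6 → no match
Total matched: 2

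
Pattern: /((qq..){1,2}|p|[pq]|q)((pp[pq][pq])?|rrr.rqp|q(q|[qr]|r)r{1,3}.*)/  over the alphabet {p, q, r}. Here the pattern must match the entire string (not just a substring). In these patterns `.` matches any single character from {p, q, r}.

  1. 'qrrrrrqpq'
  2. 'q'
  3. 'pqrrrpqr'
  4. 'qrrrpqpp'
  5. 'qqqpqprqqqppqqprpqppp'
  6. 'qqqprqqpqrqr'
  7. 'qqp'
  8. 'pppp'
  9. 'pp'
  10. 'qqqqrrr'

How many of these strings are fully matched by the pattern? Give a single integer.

1. 'qrrrrrqpq' → no match
2. 'q' → match
3. 'pqrrrpqr' → match
4. 'qrrrpqpp' → no match
5 → no match
6. 'qqqprqqpqrqr' → no match
7. 'qqp' → no match
8. 'pppp' → no match
9. 'pp' → no match
10. 'qqqqrrr' → no match
Total matched: 2

2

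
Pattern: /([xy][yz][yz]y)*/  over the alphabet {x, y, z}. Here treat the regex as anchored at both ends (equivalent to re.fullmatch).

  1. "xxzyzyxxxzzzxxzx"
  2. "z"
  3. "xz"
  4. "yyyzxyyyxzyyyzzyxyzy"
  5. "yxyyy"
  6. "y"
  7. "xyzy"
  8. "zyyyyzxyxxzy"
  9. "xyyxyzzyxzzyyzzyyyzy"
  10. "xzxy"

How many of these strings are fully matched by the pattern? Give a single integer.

1

1 → no match
2. "z" → no match
3. "xz" → no match
4 → no match
5. "yxyyy" → no match
6. "y" → no match
7. "xyzy" → match
8. "zyyyyzxyxxzy" → no match
9 → no match
10. "xzxy" → no match
Total matched: 1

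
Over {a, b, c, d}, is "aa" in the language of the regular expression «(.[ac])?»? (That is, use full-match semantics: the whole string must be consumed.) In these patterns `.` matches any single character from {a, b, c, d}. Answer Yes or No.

Yes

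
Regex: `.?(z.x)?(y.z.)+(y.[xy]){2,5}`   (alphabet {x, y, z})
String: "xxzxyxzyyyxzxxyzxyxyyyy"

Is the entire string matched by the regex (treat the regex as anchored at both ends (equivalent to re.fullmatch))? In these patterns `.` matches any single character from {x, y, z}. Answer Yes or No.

No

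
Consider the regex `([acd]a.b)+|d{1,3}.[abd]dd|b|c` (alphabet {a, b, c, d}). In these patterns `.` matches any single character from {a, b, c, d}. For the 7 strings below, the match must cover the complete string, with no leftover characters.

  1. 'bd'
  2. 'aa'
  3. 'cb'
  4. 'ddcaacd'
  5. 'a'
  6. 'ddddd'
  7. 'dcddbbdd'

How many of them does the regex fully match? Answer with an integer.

1

1 → no match
2 → no match
3 → no match
4 → no match
5 → no match
6 → match
7 → no match
Total matched: 1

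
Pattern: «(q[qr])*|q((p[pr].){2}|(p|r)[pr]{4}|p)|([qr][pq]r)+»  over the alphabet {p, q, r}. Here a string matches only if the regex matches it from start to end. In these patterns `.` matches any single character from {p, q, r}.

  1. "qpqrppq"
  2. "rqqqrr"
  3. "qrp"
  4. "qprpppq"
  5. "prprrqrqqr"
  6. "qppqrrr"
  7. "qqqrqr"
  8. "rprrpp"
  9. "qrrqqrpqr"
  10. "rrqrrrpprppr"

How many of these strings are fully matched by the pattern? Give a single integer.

1. "qpqrppq" → no match
2. "rqqqrr" → no match
3. "qrp" → no match
4. "qprpppq" → match
5. "prprrqrqqr" → no match
6. "qppqrrr" → no match
7. "qqqrqr" → match
8. "rprrpp" → no match
9. "qrrqqrpqr" → no match
10. "rrqrrrpprppr" → no match
Total matched: 2

2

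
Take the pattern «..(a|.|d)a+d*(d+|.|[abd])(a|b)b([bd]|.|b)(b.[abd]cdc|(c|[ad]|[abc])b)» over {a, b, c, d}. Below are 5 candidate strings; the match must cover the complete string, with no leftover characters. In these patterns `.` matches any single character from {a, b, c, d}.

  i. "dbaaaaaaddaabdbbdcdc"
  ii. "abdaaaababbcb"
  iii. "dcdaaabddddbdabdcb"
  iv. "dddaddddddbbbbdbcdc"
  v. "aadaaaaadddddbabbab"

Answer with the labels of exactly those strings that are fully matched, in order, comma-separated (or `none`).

i, ii, iv, v

i → match
ii → match
iii → no match
iv → match
v → match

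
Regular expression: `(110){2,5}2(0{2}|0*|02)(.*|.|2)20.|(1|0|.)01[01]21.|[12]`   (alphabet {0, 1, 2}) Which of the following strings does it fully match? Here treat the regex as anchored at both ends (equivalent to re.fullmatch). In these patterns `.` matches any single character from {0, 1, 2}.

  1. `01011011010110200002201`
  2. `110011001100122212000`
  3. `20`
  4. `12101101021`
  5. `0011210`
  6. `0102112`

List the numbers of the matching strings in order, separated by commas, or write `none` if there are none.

1 → no match
2 → no match
3 → no match
4 → no match
5 → match
6 → no match

5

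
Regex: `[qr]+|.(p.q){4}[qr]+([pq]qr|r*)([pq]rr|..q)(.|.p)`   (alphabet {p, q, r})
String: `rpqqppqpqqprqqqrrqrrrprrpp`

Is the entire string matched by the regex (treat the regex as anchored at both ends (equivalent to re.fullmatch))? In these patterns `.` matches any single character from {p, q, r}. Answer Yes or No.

Yes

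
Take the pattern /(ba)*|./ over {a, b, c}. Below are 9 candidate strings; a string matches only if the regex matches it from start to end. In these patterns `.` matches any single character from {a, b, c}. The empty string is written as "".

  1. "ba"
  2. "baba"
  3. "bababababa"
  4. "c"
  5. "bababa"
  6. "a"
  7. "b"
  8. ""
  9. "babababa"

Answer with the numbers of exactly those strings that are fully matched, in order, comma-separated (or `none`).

1, 2, 3, 4, 5, 6, 7, 8, 9

1 → match
2 → match
3 → match
4 → match
5 → match
6 → match
7 → match
8 → match
9 → match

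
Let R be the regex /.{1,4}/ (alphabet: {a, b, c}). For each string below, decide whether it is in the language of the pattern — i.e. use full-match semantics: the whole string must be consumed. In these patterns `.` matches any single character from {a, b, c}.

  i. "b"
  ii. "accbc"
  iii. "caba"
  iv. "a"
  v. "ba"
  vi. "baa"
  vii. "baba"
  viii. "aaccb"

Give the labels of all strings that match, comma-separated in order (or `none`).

i, iii, iv, v, vi, vii

i. "b" → match
ii. "accbc" → no match
iii. "caba" → match
iv. "a" → match
v. "ba" → match
vi. "baa" → match
vii. "baba" → match
viii. "aaccb" → no match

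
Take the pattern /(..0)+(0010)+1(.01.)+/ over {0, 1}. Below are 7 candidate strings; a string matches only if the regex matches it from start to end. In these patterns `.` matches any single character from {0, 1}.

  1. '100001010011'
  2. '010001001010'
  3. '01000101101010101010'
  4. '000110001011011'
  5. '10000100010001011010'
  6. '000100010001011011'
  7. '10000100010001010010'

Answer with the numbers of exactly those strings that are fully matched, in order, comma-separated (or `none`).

1, 3, 4, 5, 6, 7

1 → match
2 → no match
3 → match
4 → match
5 → match
6 → match
7 → match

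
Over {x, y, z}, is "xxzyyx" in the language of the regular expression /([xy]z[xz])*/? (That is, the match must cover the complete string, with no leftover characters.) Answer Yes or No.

No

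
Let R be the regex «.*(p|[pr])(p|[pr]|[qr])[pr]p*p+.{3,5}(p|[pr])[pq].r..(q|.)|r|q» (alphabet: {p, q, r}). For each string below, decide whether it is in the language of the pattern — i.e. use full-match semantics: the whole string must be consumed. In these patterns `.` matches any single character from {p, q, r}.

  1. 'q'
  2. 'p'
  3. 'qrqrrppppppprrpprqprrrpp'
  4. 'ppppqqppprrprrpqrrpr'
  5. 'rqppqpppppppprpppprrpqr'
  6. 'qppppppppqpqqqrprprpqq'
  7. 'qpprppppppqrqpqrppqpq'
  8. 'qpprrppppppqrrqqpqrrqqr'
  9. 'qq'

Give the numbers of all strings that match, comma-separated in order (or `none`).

1, 5, 8

1. 'q' → match
2. 'p' → no match
3 → no match
4 → no match
5 → match
6 → no match
7 → no match
8 → match
9. 'qq' → no match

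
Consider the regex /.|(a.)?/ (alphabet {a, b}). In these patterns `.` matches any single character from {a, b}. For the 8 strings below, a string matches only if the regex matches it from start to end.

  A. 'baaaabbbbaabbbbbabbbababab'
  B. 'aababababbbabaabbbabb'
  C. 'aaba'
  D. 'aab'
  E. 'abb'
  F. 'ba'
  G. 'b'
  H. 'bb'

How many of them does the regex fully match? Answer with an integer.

1

A → no match
B → no match
C. 'aaba' → no match
D. 'aab' → no match
E. 'abb' → no match
F. 'ba' → no match
G. 'b' → match
H. 'bb' → no match
Total matched: 1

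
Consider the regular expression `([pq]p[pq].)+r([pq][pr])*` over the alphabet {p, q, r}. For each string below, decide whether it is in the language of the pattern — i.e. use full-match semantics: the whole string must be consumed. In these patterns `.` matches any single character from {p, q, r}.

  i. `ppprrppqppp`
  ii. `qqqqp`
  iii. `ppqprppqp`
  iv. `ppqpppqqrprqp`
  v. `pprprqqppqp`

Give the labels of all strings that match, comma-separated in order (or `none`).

i → match
ii → no match
iii → match
iv → match
v → no match

i, iii, iv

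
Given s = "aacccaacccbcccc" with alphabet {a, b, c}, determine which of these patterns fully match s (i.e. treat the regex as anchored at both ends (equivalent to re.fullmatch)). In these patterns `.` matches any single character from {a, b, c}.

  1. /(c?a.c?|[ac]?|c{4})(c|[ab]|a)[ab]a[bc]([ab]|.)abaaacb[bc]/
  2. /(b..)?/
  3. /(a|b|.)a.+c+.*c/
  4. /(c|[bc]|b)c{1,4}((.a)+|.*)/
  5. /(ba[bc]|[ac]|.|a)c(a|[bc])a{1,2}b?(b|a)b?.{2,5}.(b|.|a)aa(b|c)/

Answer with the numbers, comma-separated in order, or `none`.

3

1 → no match
2 → no match
3 → match
4 → no match
5 → no match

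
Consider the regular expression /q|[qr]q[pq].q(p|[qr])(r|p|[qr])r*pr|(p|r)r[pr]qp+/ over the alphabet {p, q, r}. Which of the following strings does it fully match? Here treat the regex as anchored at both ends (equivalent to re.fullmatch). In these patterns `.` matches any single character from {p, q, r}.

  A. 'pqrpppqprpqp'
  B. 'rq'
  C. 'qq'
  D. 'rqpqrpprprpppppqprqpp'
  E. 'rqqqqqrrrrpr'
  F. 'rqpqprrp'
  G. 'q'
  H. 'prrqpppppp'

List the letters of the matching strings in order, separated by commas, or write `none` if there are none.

A → no match
B → no match
C → no match
D → no match
E → match
F → no match
G → match
H → match

E, G, H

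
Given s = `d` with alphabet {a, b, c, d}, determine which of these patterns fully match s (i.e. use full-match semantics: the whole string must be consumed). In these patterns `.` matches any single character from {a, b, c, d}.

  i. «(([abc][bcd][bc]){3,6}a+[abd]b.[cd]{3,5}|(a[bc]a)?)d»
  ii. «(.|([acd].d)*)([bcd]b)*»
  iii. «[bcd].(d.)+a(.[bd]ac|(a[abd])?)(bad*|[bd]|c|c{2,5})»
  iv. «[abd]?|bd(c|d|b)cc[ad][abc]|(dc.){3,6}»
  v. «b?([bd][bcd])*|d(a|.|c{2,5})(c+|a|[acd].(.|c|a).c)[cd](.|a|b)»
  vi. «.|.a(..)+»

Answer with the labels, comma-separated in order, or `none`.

i → match
ii → match
iii → no match
iv → match
v → no match
vi → match

i, ii, iv, vi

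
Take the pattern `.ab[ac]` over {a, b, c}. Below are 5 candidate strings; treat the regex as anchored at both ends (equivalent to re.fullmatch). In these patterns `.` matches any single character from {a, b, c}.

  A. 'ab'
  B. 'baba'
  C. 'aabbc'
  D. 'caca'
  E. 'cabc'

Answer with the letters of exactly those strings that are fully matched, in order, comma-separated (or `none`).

B, E

A → no match
B → match
C → no match
D → no match
E → match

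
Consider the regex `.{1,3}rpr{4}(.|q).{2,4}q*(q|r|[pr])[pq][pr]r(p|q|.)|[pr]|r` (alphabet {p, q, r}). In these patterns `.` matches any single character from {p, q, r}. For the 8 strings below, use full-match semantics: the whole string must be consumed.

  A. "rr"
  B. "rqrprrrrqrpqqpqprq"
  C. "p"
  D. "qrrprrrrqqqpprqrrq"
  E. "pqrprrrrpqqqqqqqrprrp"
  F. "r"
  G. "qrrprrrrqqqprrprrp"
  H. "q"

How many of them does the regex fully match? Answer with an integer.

6

A → no match
B → match
C → match
D → match
E → match
F → match
G → match
H → no match
Total matched: 6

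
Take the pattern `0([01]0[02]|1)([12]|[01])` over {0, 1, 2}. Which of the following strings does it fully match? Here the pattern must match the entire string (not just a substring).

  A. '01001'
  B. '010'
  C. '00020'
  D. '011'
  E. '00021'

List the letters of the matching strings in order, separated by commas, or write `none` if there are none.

A → match
B → match
C → match
D → match
E → match

A, B, C, D, E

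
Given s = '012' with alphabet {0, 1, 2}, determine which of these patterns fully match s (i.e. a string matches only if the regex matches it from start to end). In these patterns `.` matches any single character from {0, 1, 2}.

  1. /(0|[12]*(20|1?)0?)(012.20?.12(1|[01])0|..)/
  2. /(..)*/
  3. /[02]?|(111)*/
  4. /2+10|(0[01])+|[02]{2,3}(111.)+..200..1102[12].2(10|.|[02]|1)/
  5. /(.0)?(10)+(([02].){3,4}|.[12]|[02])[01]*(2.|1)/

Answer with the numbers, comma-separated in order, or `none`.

1

1 → match
2 → no match
3 → no match
4 → no match
5 → no match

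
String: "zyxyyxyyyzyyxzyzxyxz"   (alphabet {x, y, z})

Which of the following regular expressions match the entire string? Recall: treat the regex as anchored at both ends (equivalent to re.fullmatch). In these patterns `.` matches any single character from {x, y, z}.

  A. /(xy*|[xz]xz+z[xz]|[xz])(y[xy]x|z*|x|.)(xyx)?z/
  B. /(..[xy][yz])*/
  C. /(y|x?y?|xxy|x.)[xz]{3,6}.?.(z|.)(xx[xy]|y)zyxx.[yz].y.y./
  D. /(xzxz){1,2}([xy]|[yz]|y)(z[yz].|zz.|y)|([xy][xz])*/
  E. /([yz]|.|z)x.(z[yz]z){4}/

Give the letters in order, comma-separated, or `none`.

A → no match
B → match
C → no match
D → no match
E → no match

B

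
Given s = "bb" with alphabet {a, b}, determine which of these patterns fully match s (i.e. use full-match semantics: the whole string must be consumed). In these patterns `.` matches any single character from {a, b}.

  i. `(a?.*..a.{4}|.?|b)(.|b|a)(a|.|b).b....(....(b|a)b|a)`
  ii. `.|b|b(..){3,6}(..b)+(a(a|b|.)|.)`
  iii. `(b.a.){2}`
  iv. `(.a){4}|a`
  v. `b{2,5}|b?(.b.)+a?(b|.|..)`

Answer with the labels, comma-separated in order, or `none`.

i → no match
ii → no match
iii → no match
iv → no match — must end with "a"
v → match

v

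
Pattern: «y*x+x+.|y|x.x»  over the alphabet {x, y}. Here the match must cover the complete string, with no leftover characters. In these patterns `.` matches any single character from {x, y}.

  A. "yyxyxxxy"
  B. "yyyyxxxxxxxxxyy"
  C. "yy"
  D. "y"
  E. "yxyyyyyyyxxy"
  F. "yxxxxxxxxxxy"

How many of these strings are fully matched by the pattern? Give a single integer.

2

A. "yyxyxxxy" → no match
B → no match
C. "yy" → no match
D. "y" → match
E. "yxyyyyyyyxxy" → no match
F. "yxxxxxxxxxxy" → match
Total matched: 2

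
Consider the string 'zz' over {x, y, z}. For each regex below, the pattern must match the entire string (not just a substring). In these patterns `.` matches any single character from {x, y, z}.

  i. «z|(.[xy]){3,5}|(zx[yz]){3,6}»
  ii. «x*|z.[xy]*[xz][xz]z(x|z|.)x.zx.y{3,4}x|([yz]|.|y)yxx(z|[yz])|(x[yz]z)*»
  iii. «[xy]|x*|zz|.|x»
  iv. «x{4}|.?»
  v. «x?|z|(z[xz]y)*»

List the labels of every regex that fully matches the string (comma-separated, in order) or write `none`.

iii

i → no match
ii → no match
iii → match
iv → no match
v → no match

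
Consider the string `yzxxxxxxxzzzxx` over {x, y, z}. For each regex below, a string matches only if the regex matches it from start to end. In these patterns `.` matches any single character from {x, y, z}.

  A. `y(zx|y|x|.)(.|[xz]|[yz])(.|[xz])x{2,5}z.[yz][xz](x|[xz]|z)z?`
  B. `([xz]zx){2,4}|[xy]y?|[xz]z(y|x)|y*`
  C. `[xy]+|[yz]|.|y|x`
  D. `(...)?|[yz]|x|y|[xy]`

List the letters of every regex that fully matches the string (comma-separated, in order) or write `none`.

A → match
B → no match
C → no match
D → no match

A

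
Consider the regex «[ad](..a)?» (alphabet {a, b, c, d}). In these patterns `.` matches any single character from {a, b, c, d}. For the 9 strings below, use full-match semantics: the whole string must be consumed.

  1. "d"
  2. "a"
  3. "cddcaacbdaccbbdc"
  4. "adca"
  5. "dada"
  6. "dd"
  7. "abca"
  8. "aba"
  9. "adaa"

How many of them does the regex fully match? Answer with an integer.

6

1. "d" → match
2. "a" → match
3 → no match
4. "adca" → match
5. "dada" → match
6. "dd" → no match
7. "abca" → match
8. "aba" → no match
9. "adaa" → match
Total matched: 6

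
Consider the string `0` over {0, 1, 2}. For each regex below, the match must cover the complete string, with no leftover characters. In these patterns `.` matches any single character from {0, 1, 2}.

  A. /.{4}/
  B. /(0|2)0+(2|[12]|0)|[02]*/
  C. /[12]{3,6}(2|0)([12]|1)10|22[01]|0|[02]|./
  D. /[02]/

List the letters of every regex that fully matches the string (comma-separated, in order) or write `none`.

B, C, D

A → no match
B → match
C → match
D → match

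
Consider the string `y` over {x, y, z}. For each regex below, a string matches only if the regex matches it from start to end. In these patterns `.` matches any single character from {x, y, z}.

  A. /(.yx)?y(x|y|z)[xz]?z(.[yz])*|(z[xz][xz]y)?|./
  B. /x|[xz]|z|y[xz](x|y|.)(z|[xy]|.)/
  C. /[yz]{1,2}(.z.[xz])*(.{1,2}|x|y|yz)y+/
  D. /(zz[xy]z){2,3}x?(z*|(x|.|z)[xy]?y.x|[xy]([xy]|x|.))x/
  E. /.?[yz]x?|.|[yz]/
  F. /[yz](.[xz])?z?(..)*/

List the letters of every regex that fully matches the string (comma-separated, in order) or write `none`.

A → match
B → no match
C → no match
D → no match — must start with `zz`
E → match
F → match

A, E, F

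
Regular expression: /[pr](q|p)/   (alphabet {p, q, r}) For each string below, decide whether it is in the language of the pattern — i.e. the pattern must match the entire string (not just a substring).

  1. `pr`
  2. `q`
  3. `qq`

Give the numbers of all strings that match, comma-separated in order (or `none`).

1. `pr` → no match
2. `q` → no match
3. `qq` → no match

none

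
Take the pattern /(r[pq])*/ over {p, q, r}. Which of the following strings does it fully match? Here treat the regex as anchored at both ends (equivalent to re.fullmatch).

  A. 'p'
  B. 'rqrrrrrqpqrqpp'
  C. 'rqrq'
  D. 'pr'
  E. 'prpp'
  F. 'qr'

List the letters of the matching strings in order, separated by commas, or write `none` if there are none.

A → no match
B → no match
C → match
D → no match
E → no match
F → no match

C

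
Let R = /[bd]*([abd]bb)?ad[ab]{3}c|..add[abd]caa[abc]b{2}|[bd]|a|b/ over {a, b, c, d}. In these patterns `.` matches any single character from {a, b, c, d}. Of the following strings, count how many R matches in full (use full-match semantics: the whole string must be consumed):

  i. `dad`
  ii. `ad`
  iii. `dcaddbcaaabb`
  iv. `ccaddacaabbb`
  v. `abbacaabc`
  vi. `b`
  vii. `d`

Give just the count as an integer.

i → no match
ii → no match
iii → match
iv → match
v → no match
vi → match
vii → match
Total matched: 4

4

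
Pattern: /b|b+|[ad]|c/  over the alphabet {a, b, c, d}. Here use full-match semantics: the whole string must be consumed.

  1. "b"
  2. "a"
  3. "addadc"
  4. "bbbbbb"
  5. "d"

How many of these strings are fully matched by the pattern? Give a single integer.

1 → match
2 → match
3 → no match
4 → match
5 → match
Total matched: 4

4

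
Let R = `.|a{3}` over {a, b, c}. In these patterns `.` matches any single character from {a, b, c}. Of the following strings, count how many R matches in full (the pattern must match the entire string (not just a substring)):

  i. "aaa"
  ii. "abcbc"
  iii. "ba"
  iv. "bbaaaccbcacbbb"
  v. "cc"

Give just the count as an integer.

i → match
ii → no match
iii → no match
iv → no match
v → no match
Total matched: 1

1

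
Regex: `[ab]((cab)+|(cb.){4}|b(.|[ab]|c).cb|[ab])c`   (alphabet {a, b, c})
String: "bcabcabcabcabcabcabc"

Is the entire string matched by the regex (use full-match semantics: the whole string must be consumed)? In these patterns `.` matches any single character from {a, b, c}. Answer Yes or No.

Yes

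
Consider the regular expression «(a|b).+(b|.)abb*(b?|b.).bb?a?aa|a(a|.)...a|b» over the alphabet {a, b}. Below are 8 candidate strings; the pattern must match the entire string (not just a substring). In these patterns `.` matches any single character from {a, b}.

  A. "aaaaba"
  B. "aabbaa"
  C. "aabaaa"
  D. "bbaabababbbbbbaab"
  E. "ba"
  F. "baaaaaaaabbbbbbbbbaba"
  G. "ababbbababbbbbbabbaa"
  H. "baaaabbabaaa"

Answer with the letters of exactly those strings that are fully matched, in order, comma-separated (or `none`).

A, B, C, G, H

A → match
B → match
C → match
D → no match
E → no match
F → no match
G → match
H → match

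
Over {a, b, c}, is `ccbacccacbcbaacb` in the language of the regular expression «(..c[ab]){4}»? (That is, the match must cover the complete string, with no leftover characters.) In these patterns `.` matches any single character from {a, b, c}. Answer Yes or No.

No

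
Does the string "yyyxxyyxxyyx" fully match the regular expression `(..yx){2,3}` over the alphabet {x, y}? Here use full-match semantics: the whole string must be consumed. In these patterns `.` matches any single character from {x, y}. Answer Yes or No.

Yes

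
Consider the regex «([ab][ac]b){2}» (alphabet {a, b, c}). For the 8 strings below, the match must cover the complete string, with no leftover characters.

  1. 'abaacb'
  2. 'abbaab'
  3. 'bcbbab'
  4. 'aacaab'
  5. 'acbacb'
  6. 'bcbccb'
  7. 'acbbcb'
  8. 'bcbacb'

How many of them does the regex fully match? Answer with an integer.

4

1. 'abaacb' → no match
2. 'abbaab' → no match
3. 'bcbbab' → match
4. 'aacaab' → no match
5. 'acbacb' → match
6. 'bcbccb' → no match
7. 'acbbcb' → match
8. 'bcbacb' → match
Total matched: 4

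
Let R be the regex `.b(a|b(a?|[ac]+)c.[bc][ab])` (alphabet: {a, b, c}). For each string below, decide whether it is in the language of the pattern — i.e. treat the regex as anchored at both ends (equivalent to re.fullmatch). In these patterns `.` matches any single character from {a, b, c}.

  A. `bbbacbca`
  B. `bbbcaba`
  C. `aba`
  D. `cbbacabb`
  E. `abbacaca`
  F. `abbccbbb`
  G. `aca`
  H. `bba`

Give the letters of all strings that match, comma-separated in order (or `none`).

A. `bbbacbca` → match
B. `bbbcaba` → match
C. `aba` → match
D. `cbbacabb` → match
E. `abbacaca` → match
F. `abbccbbb` → match
G. `aca` → no match
H. `bba` → match

A, B, C, D, E, F, H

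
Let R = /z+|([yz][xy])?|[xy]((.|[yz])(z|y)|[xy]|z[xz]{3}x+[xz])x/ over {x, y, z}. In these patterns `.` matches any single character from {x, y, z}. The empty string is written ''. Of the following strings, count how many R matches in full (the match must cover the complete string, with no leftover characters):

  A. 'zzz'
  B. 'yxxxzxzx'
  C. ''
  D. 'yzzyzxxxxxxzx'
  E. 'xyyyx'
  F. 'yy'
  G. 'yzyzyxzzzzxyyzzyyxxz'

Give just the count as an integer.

3

A. 'zzz' → match
B. 'yxxxzxzx' → no match
C. '' → match
D → no match
E. 'xyyyx' → no match
F. 'yy' → match
G → no match
Total matched: 3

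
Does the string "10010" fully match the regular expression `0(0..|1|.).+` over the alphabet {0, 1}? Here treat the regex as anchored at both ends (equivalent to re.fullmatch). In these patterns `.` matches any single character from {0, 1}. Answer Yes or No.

No

Every match must start with "0", but "10010" does not.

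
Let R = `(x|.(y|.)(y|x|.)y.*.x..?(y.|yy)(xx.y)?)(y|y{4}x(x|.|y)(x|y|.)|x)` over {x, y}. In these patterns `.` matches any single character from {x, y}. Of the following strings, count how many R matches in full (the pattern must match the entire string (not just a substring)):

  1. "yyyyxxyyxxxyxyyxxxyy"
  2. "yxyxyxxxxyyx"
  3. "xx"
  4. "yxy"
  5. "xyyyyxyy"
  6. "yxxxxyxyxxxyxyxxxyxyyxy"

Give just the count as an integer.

3

1 → match
2 → no match
3 → match
4 → no match
5 → match
6 → no match
Total matched: 3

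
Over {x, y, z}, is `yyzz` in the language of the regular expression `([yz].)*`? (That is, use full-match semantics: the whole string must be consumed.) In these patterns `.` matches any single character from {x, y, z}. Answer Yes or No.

Yes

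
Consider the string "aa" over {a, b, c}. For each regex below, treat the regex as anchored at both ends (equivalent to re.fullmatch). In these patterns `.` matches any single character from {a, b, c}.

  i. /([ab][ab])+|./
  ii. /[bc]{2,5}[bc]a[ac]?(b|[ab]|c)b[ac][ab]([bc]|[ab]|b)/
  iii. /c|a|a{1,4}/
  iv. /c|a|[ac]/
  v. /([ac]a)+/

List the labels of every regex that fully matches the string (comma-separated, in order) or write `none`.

i, iii, v

i → match
ii → no match
iii → match
iv → no match
v → match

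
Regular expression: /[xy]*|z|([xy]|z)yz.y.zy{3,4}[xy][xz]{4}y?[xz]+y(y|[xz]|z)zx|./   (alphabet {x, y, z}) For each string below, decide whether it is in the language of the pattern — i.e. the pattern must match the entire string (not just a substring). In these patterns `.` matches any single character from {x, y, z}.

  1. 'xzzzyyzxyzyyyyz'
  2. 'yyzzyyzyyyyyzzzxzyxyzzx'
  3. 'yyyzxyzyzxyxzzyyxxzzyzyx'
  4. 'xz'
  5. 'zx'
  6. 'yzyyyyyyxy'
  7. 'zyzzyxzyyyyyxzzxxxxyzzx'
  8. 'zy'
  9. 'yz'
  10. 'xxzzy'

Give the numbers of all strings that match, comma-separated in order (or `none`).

1 → no match
2 → no match
3 → no match
4 → no match
5 → no match
6 → no match
7 → match
8 → no match
9 → no match
10 → no match

7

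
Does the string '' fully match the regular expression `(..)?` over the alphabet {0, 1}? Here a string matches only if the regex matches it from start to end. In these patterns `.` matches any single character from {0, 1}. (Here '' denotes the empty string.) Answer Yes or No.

Yes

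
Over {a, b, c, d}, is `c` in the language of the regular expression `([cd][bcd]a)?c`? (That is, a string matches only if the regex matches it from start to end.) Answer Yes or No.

Yes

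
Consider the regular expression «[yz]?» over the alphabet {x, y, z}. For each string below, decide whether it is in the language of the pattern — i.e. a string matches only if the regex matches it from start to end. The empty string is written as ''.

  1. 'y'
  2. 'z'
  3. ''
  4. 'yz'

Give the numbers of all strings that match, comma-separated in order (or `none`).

1, 2, 3

1. 'y' → match
2. 'z' → match
3. '' → match
4. 'yz' → no match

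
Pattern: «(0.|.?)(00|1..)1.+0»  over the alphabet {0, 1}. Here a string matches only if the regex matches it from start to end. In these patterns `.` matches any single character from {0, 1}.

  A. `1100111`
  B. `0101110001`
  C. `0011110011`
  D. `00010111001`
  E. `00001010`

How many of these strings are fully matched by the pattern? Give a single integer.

1

A → no match — must end with `0`
B → no match — must end with `0`
C → no match — must end with `0`
D → no match — must end with `0`
E → match
Total matched: 1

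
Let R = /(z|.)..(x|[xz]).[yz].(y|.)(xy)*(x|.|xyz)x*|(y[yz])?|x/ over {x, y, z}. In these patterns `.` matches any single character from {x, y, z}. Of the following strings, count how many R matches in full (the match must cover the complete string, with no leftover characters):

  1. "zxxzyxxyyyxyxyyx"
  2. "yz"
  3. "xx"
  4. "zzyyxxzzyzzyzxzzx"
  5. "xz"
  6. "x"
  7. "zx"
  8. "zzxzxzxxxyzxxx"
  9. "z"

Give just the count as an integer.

1 → no match
2 → match
3 → no match
4 → no match
5 → no match
6 → match
7 → no match
8 → match
9 → no match
Total matched: 3

3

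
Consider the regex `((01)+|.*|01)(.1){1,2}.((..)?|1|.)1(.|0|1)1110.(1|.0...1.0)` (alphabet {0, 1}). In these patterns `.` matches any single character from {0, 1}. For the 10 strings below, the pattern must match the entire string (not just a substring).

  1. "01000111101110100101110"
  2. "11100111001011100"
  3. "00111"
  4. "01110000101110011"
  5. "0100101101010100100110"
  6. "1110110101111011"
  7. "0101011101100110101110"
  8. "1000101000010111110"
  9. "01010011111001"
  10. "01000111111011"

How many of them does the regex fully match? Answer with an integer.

2

1 → match
2 → no match
3 → no match
4 → no match
5 → no match
6 → no match
7 → no match
8 → no match
9 → match
10 → no match
Total matched: 2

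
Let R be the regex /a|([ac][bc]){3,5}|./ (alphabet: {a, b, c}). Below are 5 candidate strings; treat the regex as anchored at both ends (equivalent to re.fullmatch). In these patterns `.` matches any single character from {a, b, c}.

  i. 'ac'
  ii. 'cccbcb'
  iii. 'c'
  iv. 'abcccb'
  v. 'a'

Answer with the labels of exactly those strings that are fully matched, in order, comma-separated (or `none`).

ii, iii, iv, v

i. 'ac' → no match
ii. 'cccbcb' → match
iii. 'c' → match
iv. 'abcccb' → match
v. 'a' → match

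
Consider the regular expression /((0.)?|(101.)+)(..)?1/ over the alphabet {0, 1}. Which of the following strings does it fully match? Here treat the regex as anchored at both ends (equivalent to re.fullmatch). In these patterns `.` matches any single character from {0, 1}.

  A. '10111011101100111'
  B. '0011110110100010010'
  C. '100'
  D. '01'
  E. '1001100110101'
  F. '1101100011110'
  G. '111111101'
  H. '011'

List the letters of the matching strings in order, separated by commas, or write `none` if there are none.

A → no match
B → no match — must end with '1'
C → no match — must end with '1'
D → no match
E → no match
F → no match — must end with '1'
G → no match
H → match

H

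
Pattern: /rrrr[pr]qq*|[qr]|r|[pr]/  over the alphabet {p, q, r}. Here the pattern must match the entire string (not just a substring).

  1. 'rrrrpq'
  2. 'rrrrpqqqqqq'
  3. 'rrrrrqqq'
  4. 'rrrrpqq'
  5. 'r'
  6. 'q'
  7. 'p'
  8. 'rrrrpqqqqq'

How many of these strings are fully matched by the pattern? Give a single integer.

1 → match
2 → match
3 → match
4 → match
5 → match
6 → match
7 → match
8 → match
Total matched: 8

8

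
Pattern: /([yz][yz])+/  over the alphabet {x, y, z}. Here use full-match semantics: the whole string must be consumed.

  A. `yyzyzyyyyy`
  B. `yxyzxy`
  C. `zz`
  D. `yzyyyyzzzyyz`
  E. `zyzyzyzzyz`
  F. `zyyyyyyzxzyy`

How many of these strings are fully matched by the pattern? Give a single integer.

A → match
B → no match
C → match
D → match
E → match
F → no match
Total matched: 4

4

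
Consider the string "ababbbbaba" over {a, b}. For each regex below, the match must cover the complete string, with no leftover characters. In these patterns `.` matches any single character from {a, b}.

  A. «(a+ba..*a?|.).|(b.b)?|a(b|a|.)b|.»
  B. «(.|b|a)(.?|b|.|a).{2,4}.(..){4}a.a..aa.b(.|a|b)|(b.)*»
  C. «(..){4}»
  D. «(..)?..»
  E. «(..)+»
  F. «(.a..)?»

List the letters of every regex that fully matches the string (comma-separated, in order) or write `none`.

A, E

A → match
B → no match
C → no match
D → no match
E → match
F → no match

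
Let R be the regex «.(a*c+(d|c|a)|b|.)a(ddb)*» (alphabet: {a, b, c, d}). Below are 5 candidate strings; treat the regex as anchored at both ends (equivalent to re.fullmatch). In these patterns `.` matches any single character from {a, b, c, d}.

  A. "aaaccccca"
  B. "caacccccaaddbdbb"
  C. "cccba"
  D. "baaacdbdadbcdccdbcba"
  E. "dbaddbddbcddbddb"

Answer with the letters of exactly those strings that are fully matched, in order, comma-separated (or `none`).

A

A → match
B → no match
C → no match
D → no match
E → no match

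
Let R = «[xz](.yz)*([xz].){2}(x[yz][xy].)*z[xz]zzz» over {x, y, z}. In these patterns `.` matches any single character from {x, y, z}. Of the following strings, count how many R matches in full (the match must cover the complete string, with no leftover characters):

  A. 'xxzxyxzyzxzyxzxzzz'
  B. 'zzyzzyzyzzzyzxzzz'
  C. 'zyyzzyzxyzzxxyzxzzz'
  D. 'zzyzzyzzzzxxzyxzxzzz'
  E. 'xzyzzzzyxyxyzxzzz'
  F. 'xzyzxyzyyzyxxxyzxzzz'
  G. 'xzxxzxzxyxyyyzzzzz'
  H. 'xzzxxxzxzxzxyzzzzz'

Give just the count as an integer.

A → match
B → no match
C → match
D → match
E → match
F → no match
G → match
H → match
Total matched: 6

6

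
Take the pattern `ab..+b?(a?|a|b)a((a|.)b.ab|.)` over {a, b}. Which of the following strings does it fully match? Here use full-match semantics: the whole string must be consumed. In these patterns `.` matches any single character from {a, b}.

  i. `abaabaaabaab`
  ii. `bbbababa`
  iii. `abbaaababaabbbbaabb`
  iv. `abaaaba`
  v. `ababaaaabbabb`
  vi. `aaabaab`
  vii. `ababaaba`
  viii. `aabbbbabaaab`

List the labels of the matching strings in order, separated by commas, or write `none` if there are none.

i. `abaabaaabaab` → match
ii. `bbbababa` → no match — must start with `ab`
iii → no match
iv. `abaaaba` → no match
v → no match
vi. `aaabaab` → no match — must start with `ab`
vii. `ababaaba` → no match
viii. `aabbbbabaaab` → no match — must start with `ab`

i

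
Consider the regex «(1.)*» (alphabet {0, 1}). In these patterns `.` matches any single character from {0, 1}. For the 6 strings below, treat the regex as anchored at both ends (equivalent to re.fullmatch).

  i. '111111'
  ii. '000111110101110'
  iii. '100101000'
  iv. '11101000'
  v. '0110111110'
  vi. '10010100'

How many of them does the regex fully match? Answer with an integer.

1

i → match
ii → no match
iii → no match
iv → no match
v → no match
vi → no match
Total matched: 1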